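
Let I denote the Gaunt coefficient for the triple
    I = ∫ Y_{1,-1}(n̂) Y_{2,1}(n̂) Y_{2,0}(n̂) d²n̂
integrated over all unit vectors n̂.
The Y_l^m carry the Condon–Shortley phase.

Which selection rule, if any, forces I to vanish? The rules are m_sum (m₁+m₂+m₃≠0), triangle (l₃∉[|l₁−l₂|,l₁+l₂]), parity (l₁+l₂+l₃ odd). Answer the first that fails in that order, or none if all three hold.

Σmᵢ = 0  ✓
l₃∈[|l₁−l₂|,l₁+l₂]=[1,3], have l₃=2  ✓
Σlᵢ = 5 ⇒ odd  ✗

parity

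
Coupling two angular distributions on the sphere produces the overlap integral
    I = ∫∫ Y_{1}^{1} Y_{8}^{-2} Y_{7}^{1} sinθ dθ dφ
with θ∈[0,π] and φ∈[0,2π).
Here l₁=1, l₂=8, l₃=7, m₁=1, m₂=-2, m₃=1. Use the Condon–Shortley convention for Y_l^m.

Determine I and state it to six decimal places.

Rules hold: Σm=0, L=16 even, 7≤7≤9.
N = 3·17·15 = 765
Δ = 2!·0!·14!/17! = 1/2040
Racah Σ t=1..1: t=1:−1/25401600 = -1/25401600
⇒ 3j(1 8 7; 0 0 0)² = 8/255, sgn +1
Racah Σ t=0..0: t=0:+1/58060800 = 1/58060800
⇒ 3j(1 8 7; 1 -2 1)² = 3/136, sgn +1
4πI² = N·(3j₀)²·(3jₘ)² = 9/17
I = +1·√(0.529412/4π) = 0.20525411

0.205254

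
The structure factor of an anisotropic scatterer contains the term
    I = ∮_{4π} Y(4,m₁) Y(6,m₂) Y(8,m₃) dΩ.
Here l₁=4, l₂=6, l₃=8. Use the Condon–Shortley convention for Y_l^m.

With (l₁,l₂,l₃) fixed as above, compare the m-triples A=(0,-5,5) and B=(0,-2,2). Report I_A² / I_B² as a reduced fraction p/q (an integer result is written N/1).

14641/1950

Shared (l₁,l₂,l₃)=(4,6,8): N and (l;000)² cancel in I_A²/I_B².
A: Δ = 2!·6!·10!/19! = 1/23279256; Racah Σ t=0..1: t=0:+1/34836480 t=1:−1/130636800 = 11/522547200; ⇒ 3j(4 6 8; 0 -5 5)² = 1331/81396, sgn -1
B: Δ = 2!·6!·10!/19! = 1/23279256; Racah Σ t=0..2: t=0:+1/1658880 t=1:−1/1088640 t=2:+1/7741440 = -13/69672960; ⇒ 3j(4 6 8; 0 -2 2)² = 325/149226, sgn -1
I_A²/I_B² = (1331/81396)/(325/149226) = 14641/1950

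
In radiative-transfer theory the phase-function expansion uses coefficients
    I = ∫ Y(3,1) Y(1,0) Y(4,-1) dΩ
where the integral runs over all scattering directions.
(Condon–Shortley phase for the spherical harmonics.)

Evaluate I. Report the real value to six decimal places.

-0.238414

Checks pass: Σm=0; 8 even; l₃=4∈[2,4].
(2·3+1)(2·1+1)(2·4+1) = 189
Δ: 0! 6! 2! / 9! → 1/252
sum: t=0:+1/36 = 1/36
3j²(3 1 4; 0 0 0) = Δ·Π!·Σ² = 4/63  (sign +1)
sum: t=0:+1/48 = 1/48
3j²(3 1 4; 1 0 -1) = Δ·Π!·Σ² = 5/84  (sign -1)
combine: 4πI² = 189·4/63·5/84 = 5/7
take √, sign -1: I = -0.23841361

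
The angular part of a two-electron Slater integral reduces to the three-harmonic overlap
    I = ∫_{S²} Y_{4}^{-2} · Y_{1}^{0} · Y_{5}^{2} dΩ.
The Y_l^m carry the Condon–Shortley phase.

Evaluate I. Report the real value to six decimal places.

m-sum 0 ✓  L=10 even ✓  3≤5≤5 ✓
Π(2lᵢ+1) = 9×3×11 = 297
triangle coeff Δ(4,1,5) = 1/495
Σ_t [0,0]: t=0:+1/576 = 1/576
(3j)²=5/99 [(4 1 5; 0 0 0)], sign=-1
Σ_t [0,0]: t=0:+1/1440 = 1/1440
(3j)²=7/165 [(4 1 5; -2 0 2)], sign=-1
⇒ 4πI² = 7/11
I = (+1)√(7/11/(4π)) = 0.22503380

0.225034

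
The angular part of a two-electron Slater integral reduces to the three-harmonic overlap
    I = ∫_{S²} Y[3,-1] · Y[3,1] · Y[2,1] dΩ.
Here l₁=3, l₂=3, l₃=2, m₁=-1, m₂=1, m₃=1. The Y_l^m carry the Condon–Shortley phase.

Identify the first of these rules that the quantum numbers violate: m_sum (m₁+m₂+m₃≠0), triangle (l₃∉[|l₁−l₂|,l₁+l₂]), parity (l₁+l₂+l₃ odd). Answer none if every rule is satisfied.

m₁+m₂+m₃ = -1 + 1 + 1 = 1  ✗
triangle: |3−3|=0 ≤ l₃=2 ≤ 3+3=6
parity: l₁+l₂+l₃ = 8 is even

m_sum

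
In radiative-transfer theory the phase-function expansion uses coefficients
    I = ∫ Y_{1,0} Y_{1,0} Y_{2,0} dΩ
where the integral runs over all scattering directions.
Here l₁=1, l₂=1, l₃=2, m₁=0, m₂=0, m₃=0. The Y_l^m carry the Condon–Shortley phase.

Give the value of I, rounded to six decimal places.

0.252313

Checks pass: Σm=0; 4 even; l₃=2∈[0,2].
(2·1+1)(2·1+1)(2·2+1) = 45
Δ: 0! 2! 2! / 5! → 1/30
sum: t=0:+1/1 = 1/1
3j²(1 1 2; 0 0 0) = Δ·Π!·Σ² = 2/15  (sign +1)
(m-triple is (0,0,0) — same symbol as above.)
combine: 4πI² = 45·2/15·2/15 = 4/5
take √, sign +1: I = 0.25231325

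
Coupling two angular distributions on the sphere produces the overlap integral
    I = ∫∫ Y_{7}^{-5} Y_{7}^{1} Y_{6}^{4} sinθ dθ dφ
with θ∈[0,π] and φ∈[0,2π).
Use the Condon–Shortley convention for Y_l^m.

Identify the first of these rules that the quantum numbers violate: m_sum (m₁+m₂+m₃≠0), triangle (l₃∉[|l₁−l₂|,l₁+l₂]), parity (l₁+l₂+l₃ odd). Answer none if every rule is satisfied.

Σmᵢ = 0  ✓
l₃∈[|l₁−l₂|,l₁+l₂]=[0,14], have l₃=6  ✓
Σlᵢ = 20 ⇒ even  ✓

none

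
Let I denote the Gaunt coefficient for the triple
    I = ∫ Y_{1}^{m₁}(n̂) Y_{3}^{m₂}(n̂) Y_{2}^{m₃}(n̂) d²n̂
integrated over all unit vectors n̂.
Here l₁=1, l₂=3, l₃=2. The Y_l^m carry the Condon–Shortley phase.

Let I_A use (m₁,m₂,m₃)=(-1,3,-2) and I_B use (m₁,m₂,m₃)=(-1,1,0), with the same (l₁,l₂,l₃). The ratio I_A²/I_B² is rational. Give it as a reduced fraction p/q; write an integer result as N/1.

5/2

Shared (l₁,l₂,l₃)=(1,3,2): N and (l;000)² cancel in I_A²/I_B².
A: Δ = 2!·0!·4!/7! = 1/105; Racah Σ t=2..2: t=2:+1/48 = 1/48; ⇒ 3j(1 3 2; -1 3 -2)² = 1/7, sgn +1
B: Δ = 2!·0!·4!/7! = 1/105; Racah Σ t=2..2: t=2:+1/8 = 1/8; ⇒ 3j(1 3 2; -1 1 0)² = 2/35, sgn +1
I_A²/I_B² = (1/7)/(2/35) = 5/2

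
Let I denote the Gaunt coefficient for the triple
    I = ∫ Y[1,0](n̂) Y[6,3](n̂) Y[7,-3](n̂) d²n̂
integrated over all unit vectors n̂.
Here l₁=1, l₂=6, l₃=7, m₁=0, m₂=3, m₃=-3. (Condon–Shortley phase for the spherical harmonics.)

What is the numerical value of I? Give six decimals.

-0.221293

Rules hold: Σm=0, L=14 even, 5≤7≤7.
N = 3·13·15 = 585
Δ = 0!·2!·12!/15! = 1/1365
Racah Σ t=0..0: t=0:+1/518400 = 1/518400
⇒ 3j(1 6 7; 0 0 0)² = 7/195, sgn -1
Racah Σ t=0..0: t=0:+1/2177280 = 1/2177280
⇒ 3j(1 6 7; 0 3 -3)² = 8/273, sgn +1
4πI² = N·(3j₀)²·(3jₘ)² = 8/13
I = -1·√(0.615385/4π) = -0.22129336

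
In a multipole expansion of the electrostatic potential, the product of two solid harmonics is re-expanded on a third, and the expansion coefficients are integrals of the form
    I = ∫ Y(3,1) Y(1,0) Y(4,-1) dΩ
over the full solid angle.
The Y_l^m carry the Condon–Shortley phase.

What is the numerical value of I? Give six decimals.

-0.238414

Checks pass: Σm=0; 8 even; l₃=4∈[2,4].
(2·3+1)(2·1+1)(2·4+1) = 189
Δ: 0! 6! 2! / 9! → 1/252
sum: t=0:+1/36 = 1/36
3j²(3 1 4; 0 0 0) = Δ·Π!·Σ² = 4/63  (sign +1)
sum: t=0:+1/48 = 1/48
3j²(3 1 4; 1 0 -1) = Δ·Π!·Σ² = 5/84  (sign -1)
combine: 4πI² = 189·4/63·5/84 = 5/7
take √, sign -1: I = -0.23841361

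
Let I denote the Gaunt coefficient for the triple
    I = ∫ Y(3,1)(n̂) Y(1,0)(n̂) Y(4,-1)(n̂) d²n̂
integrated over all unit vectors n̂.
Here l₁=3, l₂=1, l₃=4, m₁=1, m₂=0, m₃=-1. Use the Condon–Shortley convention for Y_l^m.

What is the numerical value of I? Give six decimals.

-0.238414

Checks pass: Σm=0; 8 even; l₃=4∈[2,4].
(2·3+1)(2·1+1)(2·4+1) = 189
Δ: 0! 6! 2! / 9! → 1/252
sum: t=0:+1/36 = 1/36
3j²(3 1 4; 0 0 0) = Δ·Π!·Σ² = 4/63  (sign +1)
sum: t=0:+1/48 = 1/48
3j²(3 1 4; 1 0 -1) = Δ·Π!·Σ² = 5/84  (sign -1)
combine: 4πI² = 189·4/63·5/84 = 5/7
take √, sign -1: I = -0.23841361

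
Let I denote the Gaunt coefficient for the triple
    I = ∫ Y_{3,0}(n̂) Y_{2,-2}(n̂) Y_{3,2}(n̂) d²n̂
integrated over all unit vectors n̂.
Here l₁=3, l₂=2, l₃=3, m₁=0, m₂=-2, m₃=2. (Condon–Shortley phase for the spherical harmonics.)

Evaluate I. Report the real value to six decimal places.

-0.188063

Rules hold: Σm=0, L=8 even, 1≤3≤5.
N = 7·5·7 = 245
Δ = 2!·4!·2!/9! = 1/3780
Racah Σ t=0..2: t=0:+1/24 t=1:−1/4 t=2:+1/24 = -1/6
⇒ 3j(3 2 3; 0 0 0)² = 4/105, sgn +1
Racah Σ t=0..0: t=0:+1/24 = 1/24
⇒ 3j(3 2 3; 0 -2 2)² = 1/21, sgn -1
4πI² = N·(3j₀)²·(3jₘ)² = 4/9
I = -1·√(0.444444/4π) = -0.18806319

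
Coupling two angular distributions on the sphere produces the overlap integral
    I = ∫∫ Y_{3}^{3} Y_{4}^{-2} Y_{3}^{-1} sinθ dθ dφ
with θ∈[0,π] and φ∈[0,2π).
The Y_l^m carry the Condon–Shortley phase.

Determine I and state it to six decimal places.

Rules hold: Σm=0, L=10 even, 1≤3≤7.
N = 7·9·7 = 441
Δ = 4!·2!·4!/11! = 1/34650
Racah Σ t=1..3: t=1:−1/72 t=2:+1/16 t=3:−1/72 = 5/144
⇒ 3j(3 4 3; 0 0 0)² = 2/77, sgn -1
Racah Σ t=0..0: t=0:+1/192 = 1/192
⇒ 3j(3 4 3; 3 -2 -1)² = 3/77, sgn +1
4πI² = N·(3j₀)²·(3jₘ)² = 54/121
I = -1·√(0.446281/4π) = -0.18845135

-0.188451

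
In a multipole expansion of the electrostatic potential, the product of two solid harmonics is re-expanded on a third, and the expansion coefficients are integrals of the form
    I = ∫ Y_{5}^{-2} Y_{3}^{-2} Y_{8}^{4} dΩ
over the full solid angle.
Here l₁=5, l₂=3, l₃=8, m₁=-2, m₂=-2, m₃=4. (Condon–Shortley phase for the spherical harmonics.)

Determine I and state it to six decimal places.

0.236305

Rules hold: Σm=0, L=16 even, 2≤8≤8.
N = 11·7·17 = 1309
Δ = 0!·10!·6!/17! = 1/136136
Racah Σ t=0..0: t=0:+1/518400 = 1/518400
⇒ 3j(5 3 8; 0 0 0)² = 56/2431, sgn +1
Racah Σ t=0..0: t=0:+1/3628800 = 1/3628800
⇒ 3j(5 3 8; -2 -2 4)² = 36/1547, sgn +1
4πI² = N·(3j₀)²·(3jₘ)² = 2016/2873
I = +1·√(0.701706/4π) = 0.23630479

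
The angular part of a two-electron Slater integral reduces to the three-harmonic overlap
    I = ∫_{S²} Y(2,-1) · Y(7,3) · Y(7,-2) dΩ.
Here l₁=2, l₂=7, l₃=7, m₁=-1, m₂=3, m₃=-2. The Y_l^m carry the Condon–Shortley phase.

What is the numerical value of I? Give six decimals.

-0.123591

m-sum 0 ✓  L=16 even ✓  5≤7≤9 ✓
Π(2lᵢ+1) = 5×15×15 = 1125
triangle coeff Δ(2,7,7) = 1/185640
Σ_t [0,2]: t=0:+1/2419200 t=1:−1/518400 t=2:+1/2419200 = -1/907200
(3j)²=56/3315 [(2 7 7; 0 0 0)], sign=+1
Σ_t [1,2]: t=1:−1/4354560 t=2:+1/1935360 = 1/3483648
(3j)²=125/12376 [(2 7 7; -1 3 -2)], sign=-1
⇒ 4πI² = 9375/48841
I = (-1)√(9375/48841/(4π)) = -0.12359145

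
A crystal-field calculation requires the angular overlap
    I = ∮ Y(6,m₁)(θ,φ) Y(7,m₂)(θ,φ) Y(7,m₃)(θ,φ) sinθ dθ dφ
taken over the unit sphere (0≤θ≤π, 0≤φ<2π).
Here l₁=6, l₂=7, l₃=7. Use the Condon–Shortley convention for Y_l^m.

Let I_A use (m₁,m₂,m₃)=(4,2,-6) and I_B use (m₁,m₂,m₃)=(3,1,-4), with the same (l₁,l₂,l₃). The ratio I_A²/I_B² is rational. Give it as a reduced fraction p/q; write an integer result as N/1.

234/125

Same 6,7,7: normalisation and zero-m 3j drop out of the ratio.
A: Δ: 6! 6! 8! / 21! → 1/2444321880; sum: t=1:−1/580608000 t=2:+1/174182400 = 1/248832000; 3j²(6 7 7; 4 2 -6) = Δ·Π!·Σ² = 21/1615  (sign -1)
B: Δ: 6! 6! 8! / 21! → 1/2444321880; sum: t=0:+1/1045094400 t=1:−1/29030400 t=2:+1/8294400 t=3:−1/18662400 = 1/29859840; 3j²(6 7 7; 3 1 -4) = Δ·Π!·Σ² = 175/25194  (sign -1)
I_A²/I_B² = (21/1615)/(175/25194) = 234/125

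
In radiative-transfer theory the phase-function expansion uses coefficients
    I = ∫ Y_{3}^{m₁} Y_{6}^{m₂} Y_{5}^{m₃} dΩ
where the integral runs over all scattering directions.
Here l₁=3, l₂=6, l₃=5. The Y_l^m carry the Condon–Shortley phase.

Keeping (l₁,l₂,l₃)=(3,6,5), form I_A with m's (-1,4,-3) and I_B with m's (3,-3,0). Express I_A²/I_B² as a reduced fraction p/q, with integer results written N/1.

5/14

Shared (l₁,l₂,l₃)=(3,6,5): N and (l;000)² cancel in I_A²/I_B².
A: Δ = 4!·2!·8!/15! = 1/675675; Racah Σ t=2..4: t=2:+1/322560 t=3:−1/30240 t=4:+1/69120 = -1/64512; ⇒ 3j(3 6 5; -1 4 -3)² = 10/1001, sgn -1
B: Δ = 4!·2!·8!/15! = 1/675675; Racah Σ t=0..0: t=0:+1/34560 = 1/34560; ⇒ 3j(3 6 5; 3 -3 0)² = 4/143, sgn -1
I_A²/I_B² = (10/1001)/(4/143) = 5/14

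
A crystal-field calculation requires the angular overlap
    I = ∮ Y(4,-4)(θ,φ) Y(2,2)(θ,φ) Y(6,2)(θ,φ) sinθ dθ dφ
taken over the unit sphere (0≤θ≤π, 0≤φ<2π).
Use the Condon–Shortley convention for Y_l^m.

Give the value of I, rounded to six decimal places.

0.015904

Checks pass: Σm=0; 12 even; l₃=6∈[2,6].
(2·4+1)(2·2+1)(2·6+1) = 585
Δ: 0! 8! 4! / 13! → 1/6435
sum: t=0:+1/2304 = 1/2304
3j²(4 2 6; 0 0 0) = Δ·Π!·Σ² = 5/143  (sign +1)
sum: t=0:+1/967680 = 1/967680
3j²(4 2 6; -4 2 2) = Δ·Π!·Σ² = 1/6435  (sign +1)
combine: 4πI² = 585·5/143·1/6435 = 5/1573
take √, sign +1: I = 0.01590434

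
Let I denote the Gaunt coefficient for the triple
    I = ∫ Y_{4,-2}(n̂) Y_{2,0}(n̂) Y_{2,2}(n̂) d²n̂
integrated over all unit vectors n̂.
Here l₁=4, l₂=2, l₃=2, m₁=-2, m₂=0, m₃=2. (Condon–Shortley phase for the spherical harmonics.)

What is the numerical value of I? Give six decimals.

0.156078

Checks pass: Σm=0; 8 even; l₃=2∈[2,6].
(2·4+1)(2·2+1)(2·2+1) = 225
Δ: 4! 4! 0! / 9! → 1/630
sum: t=2:+1/16 = 1/16
3j²(4 2 2; 0 0 0) = Δ·Π!·Σ² = 2/35  (sign +1)
sum: t=2:+1/96 = 1/96
3j²(4 2 2; -2 0 2) = Δ·Π!·Σ² = 1/42  (sign +1)
combine: 4πI² = 225·2/35·1/42 = 15/49
take √, sign +1: I = 0.15607835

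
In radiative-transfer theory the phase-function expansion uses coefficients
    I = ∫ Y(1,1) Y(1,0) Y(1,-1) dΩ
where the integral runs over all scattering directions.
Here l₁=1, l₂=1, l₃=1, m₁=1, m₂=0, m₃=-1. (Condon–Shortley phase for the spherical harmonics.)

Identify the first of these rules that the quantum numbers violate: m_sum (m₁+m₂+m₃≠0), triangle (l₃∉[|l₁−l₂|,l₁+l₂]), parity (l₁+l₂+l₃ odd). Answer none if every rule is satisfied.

parity

azimuthal sum: 1 + 0 − 1 = 0  ✓
0 ≤ 1 ≤ 2 (triangle on l)  ✓
L = 1 + 1 + 1 = 3 (odd)  ✗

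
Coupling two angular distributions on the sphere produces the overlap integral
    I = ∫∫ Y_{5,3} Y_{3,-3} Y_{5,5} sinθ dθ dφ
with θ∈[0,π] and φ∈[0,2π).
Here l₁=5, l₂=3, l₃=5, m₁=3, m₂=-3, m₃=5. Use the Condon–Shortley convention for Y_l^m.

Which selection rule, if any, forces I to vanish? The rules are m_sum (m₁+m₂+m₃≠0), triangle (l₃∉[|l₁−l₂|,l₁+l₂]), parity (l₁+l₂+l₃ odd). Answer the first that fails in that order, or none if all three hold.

m_sum

m₁+m₂+m₃ = 3 − 3 + 5 = 5  ✗
triangle: |5−3|=2 ≤ l₃=5 ≤ 5+3=8
parity: l₁+l₂+l₃ = 13 is odd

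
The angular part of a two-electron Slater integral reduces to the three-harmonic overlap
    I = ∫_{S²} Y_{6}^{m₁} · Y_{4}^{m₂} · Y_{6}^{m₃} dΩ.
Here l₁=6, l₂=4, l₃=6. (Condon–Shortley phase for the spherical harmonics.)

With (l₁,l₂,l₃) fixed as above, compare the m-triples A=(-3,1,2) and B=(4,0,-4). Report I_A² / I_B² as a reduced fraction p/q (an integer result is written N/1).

l's match ⇒ only the (l;m) 3-j factors differ between A and B.
A: triangle coeff Δ(6,4,6) = 1/15315300; Σ_t [1,4]: t=1:−1/5806080 t=2:+1/120960 t=3:−1/34560 t=4:+1/103680 = -13/1161216; (3j)²=65/5236 [(6 4 6; -3 1 2)], sign=-1
B: triangle coeff Δ(6,4,6) = 1/15315300; Σ_t [0,2]: t=0:+1/829440 t=1:−1/181440 t=2:+1/645120 = -1/362880; (3j)²=256/17017 [(6 4 6; 4 0 -4)], sign=-1
I_A²/I_B² = (65/5236)/(256/17017) = 845/1024

845/1024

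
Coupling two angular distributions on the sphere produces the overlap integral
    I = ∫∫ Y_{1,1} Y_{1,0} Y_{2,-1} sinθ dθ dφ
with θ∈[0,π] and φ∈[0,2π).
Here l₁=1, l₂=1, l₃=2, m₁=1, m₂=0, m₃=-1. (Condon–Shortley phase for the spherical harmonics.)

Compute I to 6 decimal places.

-0.218510

Rules hold: Σm=0, L=4 even, 0≤2≤2.
N = 3·3·5 = 45
Δ = 0!·2!·2!/5! = 1/30
Racah Σ t=0..0: t=0:+1/1 = 1/1
⇒ 3j(1 1 2; 0 0 0)² = 2/15, sgn +1
Racah Σ t=0..0: t=0:+1/2 = 1/2
⇒ 3j(1 1 2; 1 0 -1)² = 1/10, sgn -1
4πI² = N·(3j₀)²·(3jₘ)² = 3/5
I = -1·√(0.6/4π) = -0.21850969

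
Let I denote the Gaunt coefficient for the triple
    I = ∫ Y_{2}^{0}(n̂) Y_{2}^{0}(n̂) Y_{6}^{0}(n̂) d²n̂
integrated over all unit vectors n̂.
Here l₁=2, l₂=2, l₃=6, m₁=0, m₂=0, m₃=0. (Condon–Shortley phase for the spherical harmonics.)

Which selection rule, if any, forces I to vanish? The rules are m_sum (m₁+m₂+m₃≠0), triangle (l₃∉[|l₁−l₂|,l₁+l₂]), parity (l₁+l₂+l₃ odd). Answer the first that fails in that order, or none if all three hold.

triangle

azimuthal sum: 0 + 0 + 0 = 0  ✓
0 ≤ 6 ≤ 4 (triangle on l)  ✗
L = 2 + 2 + 6 = 10 (even)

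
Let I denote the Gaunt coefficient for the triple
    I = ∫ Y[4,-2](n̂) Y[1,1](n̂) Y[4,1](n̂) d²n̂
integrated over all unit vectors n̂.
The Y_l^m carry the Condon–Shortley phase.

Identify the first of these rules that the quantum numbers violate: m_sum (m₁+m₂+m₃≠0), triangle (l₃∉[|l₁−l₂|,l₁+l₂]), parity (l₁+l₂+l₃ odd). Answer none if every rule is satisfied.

m₁+m₂+m₃ = -2 + 1 + 1 = 0  ✓
triangle: |4−1|=3 ≤ l₃=4 ≤ 4+1=5  ✓
parity: l₁+l₂+l₃ = 9 is odd  ✗

parity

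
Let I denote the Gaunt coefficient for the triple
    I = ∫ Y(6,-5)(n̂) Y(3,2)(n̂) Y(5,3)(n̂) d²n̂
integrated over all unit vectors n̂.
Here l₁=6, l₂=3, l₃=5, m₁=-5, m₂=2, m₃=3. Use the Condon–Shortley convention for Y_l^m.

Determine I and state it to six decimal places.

Checks pass: Σm=0; 14 even; l₃=5∈[3,9].
(2·6+1)(2·3+1)(2·5+1) = 1001
Δ: 4! 8! 2! / 15! → 1/675675
sum: t=1:−1/8640 t=2:+1/2304 t=3:−1/8640 = 7/34560
3j²(6 3 5; 0 0 0) = Δ·Π!·Σ² = 7/429  (sign -1)
sum: t=3:−1/483840 t=4:+1/120960 = 1/161280
3j²(6 3 5; -5 2 3) = Δ·Π!·Σ² = 2/91  (sign +1)
combine: 4πI² = 1001·7/429·2/91 = 14/39
take √, sign -1: I = -0.16901560

-0.169016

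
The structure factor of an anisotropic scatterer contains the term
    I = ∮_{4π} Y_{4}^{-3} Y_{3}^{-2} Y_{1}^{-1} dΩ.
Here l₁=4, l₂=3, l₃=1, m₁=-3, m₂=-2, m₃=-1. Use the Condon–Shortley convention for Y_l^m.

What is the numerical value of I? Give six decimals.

0.000000

-3 − 2 − 1 = -6 ≠ 0: azimuthal integral kills it; I = 0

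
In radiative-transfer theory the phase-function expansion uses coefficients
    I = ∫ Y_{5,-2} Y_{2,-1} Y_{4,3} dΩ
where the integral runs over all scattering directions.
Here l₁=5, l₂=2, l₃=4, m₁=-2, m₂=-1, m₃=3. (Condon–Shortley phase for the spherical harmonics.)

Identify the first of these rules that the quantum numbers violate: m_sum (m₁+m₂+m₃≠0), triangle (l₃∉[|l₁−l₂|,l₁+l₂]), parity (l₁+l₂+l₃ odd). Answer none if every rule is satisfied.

parity

azimuthal sum: -2 − 1 + 3 = 0  ✓
3 ≤ 4 ≤ 7 (triangle on l)  ✓
L = 5 + 2 + 4 = 11 (odd)  ✗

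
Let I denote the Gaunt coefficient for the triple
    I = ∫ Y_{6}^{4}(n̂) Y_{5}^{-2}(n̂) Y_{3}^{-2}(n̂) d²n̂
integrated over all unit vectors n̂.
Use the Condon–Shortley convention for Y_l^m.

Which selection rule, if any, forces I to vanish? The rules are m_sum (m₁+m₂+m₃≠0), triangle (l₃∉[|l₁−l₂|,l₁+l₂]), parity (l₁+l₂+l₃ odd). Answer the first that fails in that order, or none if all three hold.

none

azimuthal sum: 4 − 2 − 2 = 0  ✓
1 ≤ 3 ≤ 11 (triangle on l)  ✓
L = 6 + 5 + 3 = 14 (even)  ✓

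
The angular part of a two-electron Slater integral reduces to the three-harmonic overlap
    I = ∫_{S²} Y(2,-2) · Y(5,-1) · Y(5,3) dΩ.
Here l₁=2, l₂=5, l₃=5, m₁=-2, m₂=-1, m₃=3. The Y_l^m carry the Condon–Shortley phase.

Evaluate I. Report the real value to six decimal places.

0.171169

Rules hold: Σm=0, L=12 even, 3≤5≤7.
N = 5·11·11 = 605
Δ = 2!·2!·8!/13! = 1/38610
Racah Σ t=0..2: t=0:+1/2880 t=1:−1/576 t=2:+1/2880 = -1/960
⇒ 3j(2 5 5; 0 0 0)² = 10/429, sgn +1
Racah Σ t=2..2: t=2:+1/5760 = 1/5760
⇒ 3j(2 5 5; -2 -1 3)² = 56/2145, sgn +1
4πI² = N·(3j₀)²·(3jₘ)² = 560/1521
I = +1·√(0.368179/4π) = 0.17116875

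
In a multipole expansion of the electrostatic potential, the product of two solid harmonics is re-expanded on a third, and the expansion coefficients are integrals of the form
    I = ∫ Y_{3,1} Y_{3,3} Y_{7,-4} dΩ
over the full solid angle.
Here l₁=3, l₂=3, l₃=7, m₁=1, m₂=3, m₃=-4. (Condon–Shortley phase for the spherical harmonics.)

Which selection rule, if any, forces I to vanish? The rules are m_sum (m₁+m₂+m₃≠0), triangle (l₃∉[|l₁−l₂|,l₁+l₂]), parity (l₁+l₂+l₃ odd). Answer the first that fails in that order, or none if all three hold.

Σmᵢ = 0  ✓
l₃∈[|l₁−l₂|,l₁+l₂]=[0,6], have l₃=7  ✗
Σlᵢ = 13 ⇒ odd

triangle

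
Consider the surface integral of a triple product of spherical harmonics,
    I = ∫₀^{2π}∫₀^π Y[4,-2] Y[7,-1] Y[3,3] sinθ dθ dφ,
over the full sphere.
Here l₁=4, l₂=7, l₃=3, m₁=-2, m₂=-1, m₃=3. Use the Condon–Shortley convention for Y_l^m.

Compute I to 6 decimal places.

-0.035654

Rules hold: Σm=0, L=14 even, 3≤3≤11.
N = 9·15·7 = 945
Δ = 8!·0!·6!/15! = 1/45045
Racah Σ t=4..4: t=4:+1/20736 = 1/20736
⇒ 3j(4 7 3; 0 0 0)² = 35/1287, sgn -1
Racah Σ t=6..6: t=6:+1/1036800 = 1/1036800
⇒ 3j(4 7 3; -2 -1 3)² = 4/6435, sgn +1
4πI² = N·(3j₀)²·(3jₘ)² = 980/61347
I = -1·√(0.0159747/4π) = -0.03565426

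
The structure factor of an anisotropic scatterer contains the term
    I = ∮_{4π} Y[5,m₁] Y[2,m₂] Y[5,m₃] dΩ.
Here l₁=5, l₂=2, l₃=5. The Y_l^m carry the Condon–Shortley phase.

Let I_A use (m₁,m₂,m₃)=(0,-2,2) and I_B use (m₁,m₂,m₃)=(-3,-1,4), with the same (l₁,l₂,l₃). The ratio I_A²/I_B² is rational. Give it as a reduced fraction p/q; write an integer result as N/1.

Shared (l₁,l₂,l₃)=(5,2,5): N and (l;000)² cancel in I_A²/I_B².
A: Δ = 2!·8!·2!/13! = 1/38610; Racah Σ t=0..0: t=0:+1/2880 = 1/2880; ⇒ 3j(5 2 5; 0 -2 2)² = 14/429, sgn -1
B: Δ = 2!·8!·2!/13! = 1/38610; Racah Σ t=0..1: t=0:+1/80640 t=1:−1/10080 = -1/11520; ⇒ 3j(5 2 5; -3 -1 4)² = 49/1430, sgn +1
I_A²/I_B² = (14/429)/(49/1430) = 20/21

20/21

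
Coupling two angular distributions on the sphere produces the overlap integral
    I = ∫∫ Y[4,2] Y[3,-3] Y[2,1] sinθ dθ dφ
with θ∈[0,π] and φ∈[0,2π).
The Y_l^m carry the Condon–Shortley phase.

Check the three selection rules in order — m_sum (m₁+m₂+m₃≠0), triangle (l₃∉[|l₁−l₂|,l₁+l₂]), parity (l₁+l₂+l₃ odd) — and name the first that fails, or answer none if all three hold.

parity

Σmᵢ = 0  ✓
l₃∈[|l₁−l₂|,l₁+l₂]=[1,7], have l₃=2  ✓
Σlᵢ = 9 ⇒ odd  ✗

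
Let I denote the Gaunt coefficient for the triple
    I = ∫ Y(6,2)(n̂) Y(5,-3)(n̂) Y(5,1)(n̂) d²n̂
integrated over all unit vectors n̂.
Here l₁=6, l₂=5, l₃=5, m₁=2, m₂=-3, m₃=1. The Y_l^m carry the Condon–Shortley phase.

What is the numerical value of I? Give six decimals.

-0.106727

Rules hold: Σm=0, L=16 even, 1≤5≤11.
N = 13·11·11 = 1573
Δ = 6!·6!·4!/17! = 1/28588560
Racah Σ t=1..5: t=1:−1/345600 t=2:+1/13824 t=3:−1/5184 t=4:+1/13824 t=5:−1/345600 = -7/129600
⇒ 3j(6 5 5; 0 0 0)² = 80/7293, sgn +1
Racah Σ t=0..2: t=0:+1/138240 t=1:−1/25920 t=2:+1/55296 = -11/829440
⇒ 3j(6 5 5; 2 -3 1)² = 11/1326, sgn -1
4πI² = N·(3j₀)²·(3jₘ)² = 4840/33813
I = -1·√(0.14314/4π) = -0.10672739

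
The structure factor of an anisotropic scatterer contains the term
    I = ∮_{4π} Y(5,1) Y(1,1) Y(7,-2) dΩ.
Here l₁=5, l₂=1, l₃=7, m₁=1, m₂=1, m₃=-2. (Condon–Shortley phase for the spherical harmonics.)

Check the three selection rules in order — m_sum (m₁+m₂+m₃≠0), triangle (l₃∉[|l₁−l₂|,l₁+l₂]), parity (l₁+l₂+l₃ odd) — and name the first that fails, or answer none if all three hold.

Σmᵢ = 0  ✓
l₃∈[|l₁−l₂|,l₁+l₂]=[4,6], have l₃=7  ✗
Σlᵢ = 13 ⇒ odd

triangle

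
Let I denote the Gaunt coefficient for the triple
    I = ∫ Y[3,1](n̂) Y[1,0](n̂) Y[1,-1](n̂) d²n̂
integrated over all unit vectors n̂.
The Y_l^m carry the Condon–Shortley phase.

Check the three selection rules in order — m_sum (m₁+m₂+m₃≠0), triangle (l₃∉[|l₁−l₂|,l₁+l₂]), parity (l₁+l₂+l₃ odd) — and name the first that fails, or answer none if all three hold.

m₁+m₂+m₃ = 1 + 0 − 1 = 0  ✓
triangle: |3−1|=2 ≤ l₃=1 ≤ 3+1=4  ✗
parity: l₁+l₂+l₃ = 5 is odd

triangle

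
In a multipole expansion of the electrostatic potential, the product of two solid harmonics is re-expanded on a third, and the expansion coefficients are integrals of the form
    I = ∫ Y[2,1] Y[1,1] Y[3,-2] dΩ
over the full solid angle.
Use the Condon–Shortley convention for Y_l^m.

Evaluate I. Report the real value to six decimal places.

0.261169

m-sum 0 ✓  L=6 even ✓  1≤3≤3 ✓
Π(2lᵢ+1) = 5×3×7 = 105
triangle coeff Δ(2,1,3) = 1/105
Σ_t [0,0]: t=0:+1/4 = 1/4
(3j)²=3/35 [(2 1 3; 0 0 0)], sign=-1
Σ_t [0,0]: t=0:+1/12 = 1/12
(3j)²=2/21 [(2 1 3; 1 1 -2)], sign=-1
⇒ 4πI² = 6/7
I = (+1)√(6/7/(4π)) = 0.26116903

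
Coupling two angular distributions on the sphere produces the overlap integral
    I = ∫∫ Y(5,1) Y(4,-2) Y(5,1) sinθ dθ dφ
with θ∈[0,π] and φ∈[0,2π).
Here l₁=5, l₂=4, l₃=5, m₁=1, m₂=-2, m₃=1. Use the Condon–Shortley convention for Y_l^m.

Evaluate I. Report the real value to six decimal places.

Checks pass: Σm=0; 14 even; l₃=5∈[1,9].
(2·5+1)(2·4+1)(2·5+1) = 1089
Δ: 4! 6! 4! / 15! → 1/3153150
sum: t=0:+1/69120 t=1:−1/1728 t=2:+1/576 t=3:−1/1728 t=4:+1/69120 = 7/11520
3j²(5 4 5; 0 0 0) = Δ·Π!·Σ² = 2/143  (sign -1)
sum: t=0:+1/4608 t=1:−1/1296 t=2:+1/4608 = -7/20736
3j²(5 4 5; 1 -2 1) = Δ·Π!·Σ² = 20/1287  (sign -1)
combine: 4πI² = 1089·2/143·20/1287 = 40/169
take √, sign +1: I = 0.13724032

0.137240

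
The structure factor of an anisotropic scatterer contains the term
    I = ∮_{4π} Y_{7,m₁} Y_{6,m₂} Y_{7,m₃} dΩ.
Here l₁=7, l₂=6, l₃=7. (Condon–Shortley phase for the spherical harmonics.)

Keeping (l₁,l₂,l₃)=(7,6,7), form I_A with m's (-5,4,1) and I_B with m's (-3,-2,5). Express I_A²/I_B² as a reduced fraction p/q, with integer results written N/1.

l's match ⇒ only the (l;m) 3-j factors differ between A and B.
A: triangle coeff Δ(7,6,7) = 1/2444321880; Σ_t [4,6]: t=4:+1/1393459200 t=5:−1/72576000 t=6:+1/49766400 = 7/995328000; (3j)²=343/83980 [(7 6 7; -5 4 1)], sign=+1
B: triangle coeff Δ(7,6,7) = 1/2444321880; Σ_t [2,4]: t=2:+1/92897280 t=3:−1/21772800 t=4:+1/49766400 = -1/66355200; (3j)²=63/8398 [(7 6 7; -3 -2 5)], sign=-1
I_A²/I_B² = (343/83980)/(63/8398) = 49/90

49/90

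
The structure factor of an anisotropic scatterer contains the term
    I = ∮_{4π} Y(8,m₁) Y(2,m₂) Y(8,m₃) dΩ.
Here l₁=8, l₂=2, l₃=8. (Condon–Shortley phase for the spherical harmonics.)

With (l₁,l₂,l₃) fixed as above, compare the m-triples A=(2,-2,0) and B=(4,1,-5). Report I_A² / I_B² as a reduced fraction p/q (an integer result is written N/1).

Same 8,2,8: normalisation and zero-m 3j drop out of the ratio.
A: Δ: 2! 14! 2! / 19! → 1/348840; sum: t=0:+1/116121600 = 1/116121600; 3j²(8 2 8; 2 -2 0) = Δ·Π!·Σ² = 7/323  (sign +1)
B: Δ: 2! 14! 2! / 19! → 1/348840; sum: t=1:−1/479001600 t=2:+1/1916006400 = -1/638668800; 3j²(8 2 8; 4 1 -5) = Δ·Π!·Σ² = 117/6460  (sign +1)
I_A²/I_B² = (7/323)/(117/6460) = 140/117

140/117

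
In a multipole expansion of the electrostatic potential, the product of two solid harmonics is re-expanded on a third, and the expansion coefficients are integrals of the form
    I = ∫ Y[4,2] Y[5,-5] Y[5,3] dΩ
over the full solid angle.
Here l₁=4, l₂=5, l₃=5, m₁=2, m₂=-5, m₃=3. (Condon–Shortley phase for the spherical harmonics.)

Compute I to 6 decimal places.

Rules hold: Σm=0, L=14 even, 1≤5≤9.
N = 9·11·11 = 1089
Δ = 4!·4!·6!/15! = 1/3153150
Racah Σ t=0..4: t=0:+1/69120 t=1:−1/1728 t=2:+1/576 t=3:−1/1728 t=4:+1/69120 = 7/11520
⇒ 3j(4 5 5; 0 0 0)² = 2/143, sgn -1
Racah Σ t=0..0: t=0:+1/69120 = 1/69120
⇒ 3j(4 5 5; 2 -5 3)² = 4/143, sgn +1
4πI² = N·(3j₀)²·(3jₘ)² = 72/169
I = -1·√(0.426036/4π) = -0.18412721

-0.184127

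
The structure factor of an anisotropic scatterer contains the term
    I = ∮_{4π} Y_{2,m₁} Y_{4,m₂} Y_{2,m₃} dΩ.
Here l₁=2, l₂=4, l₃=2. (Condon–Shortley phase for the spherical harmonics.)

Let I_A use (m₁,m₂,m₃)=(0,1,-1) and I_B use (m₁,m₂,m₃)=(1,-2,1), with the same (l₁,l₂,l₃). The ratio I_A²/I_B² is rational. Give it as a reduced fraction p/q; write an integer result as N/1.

3/4

l's match ⇒ only the (l;m) 3-j factors differ between A and B.
A: triangle coeff Δ(2,4,2) = 1/630; Σ_t [2,2]: t=2:+1/24 = 1/24; (3j)²=1/21 [(2 4 2; 0 1 -1)], sign=-1
B: triangle coeff Δ(2,4,2) = 1/630; Σ_t [1,1]: t=1:−1/36 = -1/36; (3j)²=4/63 [(2 4 2; 1 -2 1)], sign=+1
I_A²/I_B² = (1/21)/(4/63) = 3/4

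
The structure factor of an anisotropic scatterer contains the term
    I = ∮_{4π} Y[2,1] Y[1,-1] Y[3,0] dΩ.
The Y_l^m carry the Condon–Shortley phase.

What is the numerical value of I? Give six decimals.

0.143048

Checks pass: Σm=0; 6 even; l₃=3∈[1,3].
(2·2+1)(2·1+1)(2·3+1) = 105
Δ: 0! 4! 2! / 7! → 1/105
sum: t=0:+1/4 = 1/4
3j²(2 1 3; 0 0 0) = Δ·Π!·Σ² = 3/35  (sign -1)
sum: t=0:+1/12 = 1/12
3j²(2 1 3; 1 -1 0) = Δ·Π!·Σ² = 1/35  (sign -1)
combine: 4πI² = 105·3/35·1/35 = 9/35
take √, sign +1: I = 0.14304817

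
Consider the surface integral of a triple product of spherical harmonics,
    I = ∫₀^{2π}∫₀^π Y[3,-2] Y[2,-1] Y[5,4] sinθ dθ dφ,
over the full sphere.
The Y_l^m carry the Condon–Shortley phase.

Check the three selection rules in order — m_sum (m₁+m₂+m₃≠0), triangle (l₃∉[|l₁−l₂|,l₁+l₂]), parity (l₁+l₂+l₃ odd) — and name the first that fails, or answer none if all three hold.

m_sum

m₁+m₂+m₃ = -2 − 1 + 4 = 1  ✗
triangle: |3−2|=1 ≤ l₃=5 ≤ 3+2=5
parity: l₁+l₂+l₃ = 10 is even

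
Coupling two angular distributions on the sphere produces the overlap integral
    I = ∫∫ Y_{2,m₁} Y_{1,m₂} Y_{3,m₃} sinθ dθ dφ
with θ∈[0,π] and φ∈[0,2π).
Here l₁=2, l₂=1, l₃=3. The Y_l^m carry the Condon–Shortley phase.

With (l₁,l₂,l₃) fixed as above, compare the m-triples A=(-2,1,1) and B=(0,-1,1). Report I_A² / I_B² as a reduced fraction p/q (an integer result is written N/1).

Shared (l₁,l₂,l₃)=(2,1,3): N and (l;000)² cancel in I_A²/I_B².
A: Δ = 0!·4!·2!/7! = 1/105; Racah Σ t=0..0: t=0:+1/48 = 1/48; ⇒ 3j(2 1 3; -2 1 1)² = 1/105, sgn +1
B: Δ = 0!·4!·2!/7! = 1/105; Racah Σ t=0..0: t=0:+1/8 = 1/8; ⇒ 3j(2 1 3; 0 -1 1)² = 2/35, sgn +1
I_A²/I_B² = (1/105)/(2/35) = 1/6

1/6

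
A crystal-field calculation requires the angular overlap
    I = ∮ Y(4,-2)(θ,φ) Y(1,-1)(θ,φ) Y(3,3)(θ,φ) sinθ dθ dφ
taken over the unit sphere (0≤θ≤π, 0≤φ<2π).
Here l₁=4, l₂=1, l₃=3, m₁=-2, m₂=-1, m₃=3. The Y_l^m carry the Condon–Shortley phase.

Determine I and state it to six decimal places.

Rules hold: Σm=0, L=8 even, 3≤3≤5.
N = 9·3·7 = 189
Δ = 2!·6!·0!/9! = 1/252
Racah Σ t=1..1: t=1:−1/36 = -1/36
⇒ 3j(4 1 3; 0 0 0)² = 4/63, sgn +1
Racah Σ t=0..0: t=0:+1/1440 = 1/1440
⇒ 3j(4 1 3; -2 -1 3)² = 1/252, sgn +1
4πI² = N·(3j₀)²·(3jₘ)² = 1/21
I = +1·√(0.047619/4π) = 0.06155813

0.061558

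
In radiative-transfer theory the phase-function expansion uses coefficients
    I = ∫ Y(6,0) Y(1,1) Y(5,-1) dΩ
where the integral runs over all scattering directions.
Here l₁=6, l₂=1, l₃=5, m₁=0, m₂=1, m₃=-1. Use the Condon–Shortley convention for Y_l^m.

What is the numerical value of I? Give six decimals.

Checks pass: Σm=0; 12 even; l₃=5∈[5,7].
(2·6+1)(2·1+1)(2·5+1) = 429
Δ: 2! 10! 0! / 13! → 1/858
sum: t=1:−1/14400 = -1/14400
3j²(6 1 5; 0 0 0) = Δ·Π!·Σ² = 6/143  (sign +1)
sum: t=2:+1/34560 = 1/34560
3j²(6 1 5; 0 1 -1) = Δ·Π!·Σ² = 5/286  (sign +1)
combine: 4πI² = 429·6/143·5/286 = 45/143
take √, sign +1: I = 0.15824621

0.158246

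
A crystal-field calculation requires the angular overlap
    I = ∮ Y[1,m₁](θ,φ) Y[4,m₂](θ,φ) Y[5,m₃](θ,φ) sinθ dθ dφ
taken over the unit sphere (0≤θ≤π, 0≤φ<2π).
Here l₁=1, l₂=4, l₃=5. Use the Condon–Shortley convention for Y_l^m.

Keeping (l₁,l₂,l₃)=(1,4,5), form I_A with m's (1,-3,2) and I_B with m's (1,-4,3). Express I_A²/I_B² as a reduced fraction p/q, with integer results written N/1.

l's match ⇒ only the (l;m) 3-j factors differ between A and B.
A: triangle coeff Δ(1,4,5) = 1/495; Σ_t [0,0]: t=0:+1/10080 = 1/10080; (3j)²=1/165 [(1 4 5; 1 -3 2)], sign=-1
B: triangle coeff Δ(1,4,5) = 1/495; Σ_t [0,0]: t=0:+1/80640 = 1/80640; (3j)²=1/495 [(1 4 5; 1 -4 3)], sign=+1
I_A²/I_B² = (1/165)/(1/495) = 3/1

3/1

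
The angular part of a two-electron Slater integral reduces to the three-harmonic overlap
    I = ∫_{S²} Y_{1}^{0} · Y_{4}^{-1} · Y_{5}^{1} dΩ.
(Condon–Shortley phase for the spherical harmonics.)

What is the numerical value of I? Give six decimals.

m-sum 0 ✓  L=10 even ✓  3≤5≤5 ✓
Π(2lᵢ+1) = 3×9×11 = 297
triangle coeff Δ(1,4,5) = 1/495
Σ_t [0,0]: t=0:+1/576 = 1/576
(3j)²=5/99 [(1 4 5; 0 0 0)], sign=-1
Σ_t [0,0]: t=0:+1/720 = 1/720
(3j)²=8/165 [(1 4 5; 0 -1 1)], sign=+1
⇒ 4πI² = 8/11
I = (-1)√(8/11/(4π)) = -0.24057125

-0.240571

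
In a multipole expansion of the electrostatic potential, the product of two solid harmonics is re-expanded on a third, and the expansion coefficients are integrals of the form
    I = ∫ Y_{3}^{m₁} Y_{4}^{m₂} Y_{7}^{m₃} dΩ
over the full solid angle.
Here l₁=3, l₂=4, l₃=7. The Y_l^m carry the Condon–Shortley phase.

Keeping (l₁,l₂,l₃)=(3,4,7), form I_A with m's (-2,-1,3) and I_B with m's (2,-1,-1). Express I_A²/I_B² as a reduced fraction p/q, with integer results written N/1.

Same 3,4,7: normalisation and zero-m 3j drop out of the ratio.
A: Δ: 0! 6! 8! / 15! → 1/45045; sum: t=0:+1/86400 = 1/86400; 3j²(3 4 7; -2 -1 3) = Δ·Π!·Σ² = 16/715  (sign +1)
B: Δ: 0! 6! 8! / 15! → 1/45045; sum: t=0:+1/86400 = 1/86400; 3j²(3 4 7; 2 -1 -1) = Δ·Π!·Σ² = 16/2145  (sign +1)
I_A²/I_B² = (16/715)/(16/2145) = 3/1

3/1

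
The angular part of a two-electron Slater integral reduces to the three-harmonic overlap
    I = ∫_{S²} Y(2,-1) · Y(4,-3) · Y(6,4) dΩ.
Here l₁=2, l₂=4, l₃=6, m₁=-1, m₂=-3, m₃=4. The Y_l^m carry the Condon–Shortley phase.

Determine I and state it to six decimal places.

0.246389

Checks pass: Σm=0; 12 even; l₃=6∈[2,6].
(2·2+1)(2·4+1)(2·6+1) = 585
Δ: 0! 4! 8! / 13! → 1/6435
sum: t=0:+1/2304 = 1/2304
3j²(2 4 6; 0 0 0) = Δ·Π!·Σ² = 5/143  (sign +1)
sum: t=0:+1/30240 = 1/30240
3j²(2 4 6; -1 -3 4) = Δ·Π!·Σ² = 16/429  (sign +1)
combine: 4πI² = 585·5/143·16/429 = 1200/1573
take √, sign +1: I = 0.24638901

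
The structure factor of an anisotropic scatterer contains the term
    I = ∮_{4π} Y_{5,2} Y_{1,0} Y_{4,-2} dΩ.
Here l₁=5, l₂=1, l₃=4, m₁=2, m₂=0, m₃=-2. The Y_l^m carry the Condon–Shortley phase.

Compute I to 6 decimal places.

Rules hold: Σm=0, L=10 even, 4≤4≤6.
N = 11·3·9 = 297
Δ = 2!·8!·0!/11! = 1/495
Racah Σ t=1..1: t=1:−1/576 = -1/576
⇒ 3j(5 1 4; 0 0 0)² = 5/99, sgn -1
Racah Σ t=1..1: t=1:−1/1440 = -1/1440
⇒ 3j(5 1 4; 2 0 -2)² = 7/165, sgn -1
4πI² = N·(3j₀)²·(3jₘ)² = 7/11
I = +1·√(0.636364/4π) = 0.22503380

0.225034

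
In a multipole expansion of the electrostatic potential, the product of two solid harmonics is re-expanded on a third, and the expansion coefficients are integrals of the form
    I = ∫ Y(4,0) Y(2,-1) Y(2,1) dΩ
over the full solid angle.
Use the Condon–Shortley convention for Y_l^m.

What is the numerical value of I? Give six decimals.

0.161197

Rules hold: Σm=0, L=8 even, 2≤2≤6.
N = 9·5·5 = 225
Δ = 4!·4!·0!/9! = 1/630
Racah Σ t=2..2: t=2:+1/16 = 1/16
⇒ 3j(4 2 2; 0 0 0)² = 2/35, sgn +1
Racah Σ t=1..1: t=1:−1/36 = -1/36
⇒ 3j(4 2 2; 0 -1 1)² = 8/315, sgn +1
4πI² = N·(3j₀)²·(3jₘ)² = 16/49
I = +1·√(0.326531/4π) = 0.16119702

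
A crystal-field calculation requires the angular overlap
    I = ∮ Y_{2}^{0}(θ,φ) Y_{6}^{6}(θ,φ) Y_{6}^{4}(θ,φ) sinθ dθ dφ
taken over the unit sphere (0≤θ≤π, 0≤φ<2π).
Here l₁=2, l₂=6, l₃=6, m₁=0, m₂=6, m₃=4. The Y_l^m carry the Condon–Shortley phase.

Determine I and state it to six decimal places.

Σmᵢ = 10 ≠ 0, so the φ-integral vanishes; I = 0

0.000000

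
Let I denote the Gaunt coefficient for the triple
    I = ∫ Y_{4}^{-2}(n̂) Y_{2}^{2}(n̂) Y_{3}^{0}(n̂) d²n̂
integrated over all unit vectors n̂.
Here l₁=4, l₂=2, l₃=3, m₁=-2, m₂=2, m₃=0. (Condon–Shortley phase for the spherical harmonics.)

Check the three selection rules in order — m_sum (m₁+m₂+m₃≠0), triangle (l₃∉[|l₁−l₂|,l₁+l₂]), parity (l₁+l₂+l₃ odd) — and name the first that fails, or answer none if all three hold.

Σmᵢ = 0  ✓
l₃∈[|l₁−l₂|,l₁+l₂]=[2,6], have l₃=3  ✓
Σlᵢ = 9 ⇒ odd  ✗

parity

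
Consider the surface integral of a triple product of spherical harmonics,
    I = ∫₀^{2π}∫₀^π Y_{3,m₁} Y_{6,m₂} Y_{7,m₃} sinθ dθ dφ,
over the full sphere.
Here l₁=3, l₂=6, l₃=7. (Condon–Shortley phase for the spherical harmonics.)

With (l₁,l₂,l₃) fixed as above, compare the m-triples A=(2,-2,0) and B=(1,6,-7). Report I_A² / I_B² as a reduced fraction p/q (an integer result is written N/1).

Shared (l₁,l₂,l₃)=(3,6,7): N and (l;000)² cancel in I_A²/I_B².
A: Δ = 2!·4!·10!/17! = 1/2042040; Racah Σ t=0..1: t=0:+1/207360 t=1:−1/725760 = 1/290304; ⇒ 3j(3 6 7; 2 -2 0)² = 125/7293, sgn -1
B: Δ = 2!·4!·10!/17! = 1/2042040; Racah Σ t=2..2: t=2:+1/174182400 = 1/174182400; ⇒ 3j(3 6 7; 1 6 -7)² = 11/340, sgn +1
I_A²/I_B² = (125/7293)/(11/340) = 2500/4719

2500/4719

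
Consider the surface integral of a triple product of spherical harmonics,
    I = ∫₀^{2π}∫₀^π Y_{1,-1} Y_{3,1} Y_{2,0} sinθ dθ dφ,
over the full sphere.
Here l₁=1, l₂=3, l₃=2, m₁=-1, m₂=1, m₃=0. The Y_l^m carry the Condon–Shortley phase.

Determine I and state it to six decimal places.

-0.202301

m-sum 0 ✓  L=6 even ✓  2≤2≤4 ✓
Π(2lᵢ+1) = 3×7×5 = 105
triangle coeff Δ(1,3,2) = 1/105
Σ_t [1,1]: t=1:−1/4 = -1/4
(3j)²=3/35 [(1 3 2; 0 0 0)], sign=-1
Σ_t [2,2]: t=2:+1/8 = 1/8
(3j)²=2/35 [(1 3 2; -1 1 0)], sign=+1
⇒ 4πI² = 18/35
I = (-1)√(18/35/(4π)) = -0.20230066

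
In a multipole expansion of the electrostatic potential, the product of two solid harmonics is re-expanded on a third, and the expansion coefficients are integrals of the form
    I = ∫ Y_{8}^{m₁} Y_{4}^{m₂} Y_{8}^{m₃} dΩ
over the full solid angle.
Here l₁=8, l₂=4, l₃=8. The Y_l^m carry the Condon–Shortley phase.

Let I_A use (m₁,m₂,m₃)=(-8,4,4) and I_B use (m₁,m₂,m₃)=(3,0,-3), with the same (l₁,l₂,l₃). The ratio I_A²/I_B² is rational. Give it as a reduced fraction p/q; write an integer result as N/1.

Same 8,4,8: normalisation and zero-m 3j drop out of the ratio.
A: Δ: 4! 12! 4! / 21! → 1/185175900; sum: t=4:+1/275904921600 = 1/275904921600; 3j²(8 4 8; -8 4 4) = Δ·Π!·Σ² = 2/2907  (sign +1)
B: Δ: 4! 12! 4! / 21! → 1/185175900; sum: t=0:+1/348364800 t=1:−1/34836480 t=2:+1/34836480 t=3:−1/261273600 t=4:+1/22992076800 = -1/1094860800; 3j²(8 4 8; 3 0 -3) = Δ·Π!·Σ² = 1/16796  (sign +1)
I_A²/I_B² = (2/2907)/(1/16796) = 104/9

104/9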